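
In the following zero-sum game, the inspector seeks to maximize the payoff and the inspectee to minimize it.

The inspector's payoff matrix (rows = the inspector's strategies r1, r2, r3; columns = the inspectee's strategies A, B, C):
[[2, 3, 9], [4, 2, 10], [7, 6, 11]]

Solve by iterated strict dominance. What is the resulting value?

6

Column C is strictly dominated by A for the inspectee (2<9, 4<10, 7<11); eliminate C.
Row r2 is strictly dominated by row r3 (7>4, 6>2); eliminate r2.
Row r1 is strictly dominated by row r3 (7>2, 6>3); eliminate r1.
Column A is strictly dominated by B for the inspectee (6<7); eliminate A.
Only (r3, B) remains, with payoff 6.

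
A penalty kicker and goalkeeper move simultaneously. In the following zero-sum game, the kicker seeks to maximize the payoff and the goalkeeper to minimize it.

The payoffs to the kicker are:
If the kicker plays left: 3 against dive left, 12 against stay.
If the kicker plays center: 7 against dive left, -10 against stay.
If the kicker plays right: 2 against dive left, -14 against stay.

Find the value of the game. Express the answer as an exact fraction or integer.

57/13

Row right is strictly dominated by row center, so the kicker never plays it.
The remaining 2×2 game on (left, center) × (dive left, stay) has no saddle point. Let the kicker play left with probability p; indifference gives 3p + 7(1−p) = 12p − 10(1−p), so p = 17/26.
Similarly the goalkeeper's optimal q on dive left is 11/13, and the value is 3·(11/13) + (12)·(2/13) = 57/13.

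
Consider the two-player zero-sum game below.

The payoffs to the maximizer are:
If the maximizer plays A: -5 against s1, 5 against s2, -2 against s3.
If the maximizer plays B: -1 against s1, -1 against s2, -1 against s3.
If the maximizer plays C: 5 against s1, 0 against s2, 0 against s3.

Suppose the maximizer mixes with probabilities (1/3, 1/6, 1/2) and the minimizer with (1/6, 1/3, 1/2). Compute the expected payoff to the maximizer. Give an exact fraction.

Against (1/6, 1/3, 1/2), each row's expected payoff is A: -1/6; B: -1; C: 5/6.
Taking the (1/3, 1/6, 1/2)-weighted average: (1/3)·(-1/6) + (1/6)·(-1) + (1/2)·(5/6) = 7/36.

7/36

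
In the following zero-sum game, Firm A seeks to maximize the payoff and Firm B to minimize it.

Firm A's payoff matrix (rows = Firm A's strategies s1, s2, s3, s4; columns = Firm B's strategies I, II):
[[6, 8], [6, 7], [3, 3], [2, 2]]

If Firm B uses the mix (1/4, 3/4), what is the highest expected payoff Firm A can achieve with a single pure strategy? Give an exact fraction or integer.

s1: (6)·(1/4) + (8)·(3/4) = 15/2.
s2: (6)·(1/4) + (7)·(3/4) = 27/4.
s3: (3)·(1/4) + (3)·(3/4) = 3.
s4: (2)·(1/4) + (2)·(3/4) = 2.
The best pure response is s1 with expected payoff 15/2.

15/2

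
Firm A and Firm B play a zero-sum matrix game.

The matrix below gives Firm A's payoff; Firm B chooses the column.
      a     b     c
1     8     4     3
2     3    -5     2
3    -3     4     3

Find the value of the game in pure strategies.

3

Row minima: 3, -5, -3 → Firm A's maximin is 3.
Column maxima: 8, 4, 3 → Firm B's minimax is 3.
They coincide at (1, c), so the value is 3.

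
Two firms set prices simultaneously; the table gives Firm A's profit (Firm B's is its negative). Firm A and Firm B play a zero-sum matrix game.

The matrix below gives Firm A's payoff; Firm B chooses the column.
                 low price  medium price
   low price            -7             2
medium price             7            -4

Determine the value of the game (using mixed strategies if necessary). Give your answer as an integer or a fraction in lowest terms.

-7/10

Row minima are -7 and -4, so Firm A's maximin is -4; column maxima are 7 and 2, so Firm B's minimax is 2. These differ, so the equilibrium is in mixed strategies.
Let Firm A play low price with probability p. Firm B is indifferent when −7p + 7(1−p) = 2p − 4(1−p), giving p = 11/20.
Let Firm B play low price with probability q. Firm A is indifferent when −7q + 2(1−q) = 7q − 4(1−q), giving q = 3/10.
The value is -7·(3/10) + (2)·(7/10) = -7/10.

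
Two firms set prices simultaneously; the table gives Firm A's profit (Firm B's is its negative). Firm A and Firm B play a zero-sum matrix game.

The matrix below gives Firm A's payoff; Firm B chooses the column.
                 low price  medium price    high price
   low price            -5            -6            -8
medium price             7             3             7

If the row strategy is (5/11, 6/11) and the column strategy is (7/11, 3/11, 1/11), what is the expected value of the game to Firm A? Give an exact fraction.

Against (7/11, 3/11, 1/11), each row's expected payoff is low price: -61/11; medium price: 65/11.
Taking the (5/11, 6/11)-weighted average: (5/11)·(-61/11) + (6/11)·(65/11) = 85/121.

85/121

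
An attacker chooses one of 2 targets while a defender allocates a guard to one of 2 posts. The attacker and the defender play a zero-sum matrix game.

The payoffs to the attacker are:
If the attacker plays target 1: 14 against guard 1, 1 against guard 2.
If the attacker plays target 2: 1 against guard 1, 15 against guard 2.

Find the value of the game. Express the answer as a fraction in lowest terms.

Row minima are 1 and 1, so the attacker's maximin is 1; column maxima are 14 and 15, so the defender's minimax is 14. These differ, so the equilibrium is in mixed strategies.
Let the attacker play target 1 with probability p. The defender is indifferent when 14p + (1−p) = p + 15(1−p), giving p = 14/27.
Let the defender play guard 1 with probability q. The attacker is indifferent when 14q + (1−q) = q + 15(1−q), giving q = 14/27.
The value is 14·(14/27) + (1)·(13/27) = 209/27.

209/27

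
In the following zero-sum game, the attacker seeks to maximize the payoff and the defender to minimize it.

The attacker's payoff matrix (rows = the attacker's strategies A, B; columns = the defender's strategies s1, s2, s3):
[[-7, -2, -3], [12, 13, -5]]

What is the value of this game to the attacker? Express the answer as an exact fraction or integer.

Column s2 is strictly dominated by s1 for the defender (it gives the attacker more in every row).
The remaining 2×2 game on (A, B) × (s1, s3) has no saddle point. Let the attacker play A with probability p; indifference gives −7p + 12(1−p) = −3p − 5(1−p), so p = 17/21.
Similarly the defender's optimal q on s1 is 2/21, and the value is -7·(2/21) + (-3)·(19/21) = -71/21.

-71/21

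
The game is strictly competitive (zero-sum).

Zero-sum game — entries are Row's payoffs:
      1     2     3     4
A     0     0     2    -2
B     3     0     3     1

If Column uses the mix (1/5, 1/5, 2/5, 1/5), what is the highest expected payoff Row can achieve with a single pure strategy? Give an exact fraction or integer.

2

A: (0)·(1/5) + (0)·(1/5) + (2)·(2/5) + (-2)·(1/5) = 2/5.
B: (3)·(1/5) + (0)·(1/5) + (3)·(2/5) + (1)·(1/5) = 2.
The best pure response is B with expected payoff 2.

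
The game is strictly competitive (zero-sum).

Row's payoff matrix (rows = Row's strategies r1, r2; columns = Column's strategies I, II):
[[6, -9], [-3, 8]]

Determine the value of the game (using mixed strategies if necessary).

21/26

Row minima are -9 and -3, so Row's maximin is -3; column maxima are 6 and 8, so Column's minimax is 6. These differ, so the equilibrium is in mixed strategies.
Let Row play r1 with probability p. Column is indifferent when 6p − 3(1−p) = −9p + 8(1−p), giving p = 11/26.
Let Column play I with probability q. Row is indifferent when 6q − 9(1−q) = −3q + 8(1−q), giving q = 17/26.
The value is 6·(17/26) + (-9)·(9/26) = 21/26.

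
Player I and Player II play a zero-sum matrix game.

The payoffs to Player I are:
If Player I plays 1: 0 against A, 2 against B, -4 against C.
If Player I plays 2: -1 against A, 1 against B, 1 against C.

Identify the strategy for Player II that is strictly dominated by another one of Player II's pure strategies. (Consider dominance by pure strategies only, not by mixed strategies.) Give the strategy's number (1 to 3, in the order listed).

Player II prefers columns that give Player I less. Compare B with A: 0 < 2, -1 < 1.
So A strictly dominates B for Player II; B is strictly dominated.

2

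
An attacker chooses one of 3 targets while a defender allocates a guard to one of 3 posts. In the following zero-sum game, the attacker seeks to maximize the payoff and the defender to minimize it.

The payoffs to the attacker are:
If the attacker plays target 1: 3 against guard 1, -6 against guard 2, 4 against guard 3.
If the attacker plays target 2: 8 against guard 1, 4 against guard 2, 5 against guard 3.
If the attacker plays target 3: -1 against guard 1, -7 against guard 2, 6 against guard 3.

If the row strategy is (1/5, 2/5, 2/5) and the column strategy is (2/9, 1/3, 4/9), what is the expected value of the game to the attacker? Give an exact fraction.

Against (2/9, 1/3, 4/9), each row's expected payoff is target 1: 4/9; target 2: 16/3; target 3: 1/9.
Taking the (1/5, 2/5, 2/5)-weighted average: (1/5)·(4/9) + (2/5)·(16/3) + (2/5)·(1/9) = 34/15.

34/15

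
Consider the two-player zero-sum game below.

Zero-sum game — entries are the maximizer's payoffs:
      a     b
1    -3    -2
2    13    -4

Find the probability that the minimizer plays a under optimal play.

1/9

Row minima are -3 and -4, so the maximizer's maximin is -3; column maxima are 13 and -2, so the minimizer's minimax is -2. These differ, so the equilibrium is in mixed strategies.
Let the minimizer play a with probability q. The maximizer is indifferent when −3q − 2(1−q) = 13q − 4(1−q), giving q = 1/9.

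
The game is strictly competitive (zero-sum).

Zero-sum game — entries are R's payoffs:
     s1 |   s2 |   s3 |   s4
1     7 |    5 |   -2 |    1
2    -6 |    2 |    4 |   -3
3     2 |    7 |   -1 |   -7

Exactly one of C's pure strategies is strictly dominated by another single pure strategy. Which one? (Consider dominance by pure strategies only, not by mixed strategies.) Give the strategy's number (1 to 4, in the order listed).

2

C prefers columns that give R less. Compare s2 with s4: 1 < 5, -3 < 2, -7 < 7.
So s4 strictly dominates s2 for C; s2 is strictly dominated.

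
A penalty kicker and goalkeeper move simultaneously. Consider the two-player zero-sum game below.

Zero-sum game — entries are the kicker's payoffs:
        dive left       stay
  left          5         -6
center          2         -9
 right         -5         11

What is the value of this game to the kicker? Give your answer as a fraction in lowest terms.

Row center is strictly dominated by row left, so the kicker never plays it.
The remaining 2×2 game on (left, right) × (dive left, stay) has no saddle point. Let the kicker play left with probability p; indifference gives 5p − 5(1−p) = −6p + 11(1−p), so p = 16/27.
Similarly the goalkeeper's optimal q on dive left is 17/27, and the value is 5·(17/27) + (-6)·(10/27) = 25/27.

25/27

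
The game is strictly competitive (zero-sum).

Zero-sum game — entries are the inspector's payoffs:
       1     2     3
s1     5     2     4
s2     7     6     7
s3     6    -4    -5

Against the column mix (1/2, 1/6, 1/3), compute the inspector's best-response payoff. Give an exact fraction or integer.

s1: (5)·(1/2) + (2)·(1/6) + (4)·(1/3) = 25/6.
s2: (7)·(1/2) + (6)·(1/6) + (7)·(1/3) = 41/6.
s3: (6)·(1/2) + (-4)·(1/6) + (-5)·(1/3) = 2/3.
The best pure response is s2 with expected payoff 41/6.

41/6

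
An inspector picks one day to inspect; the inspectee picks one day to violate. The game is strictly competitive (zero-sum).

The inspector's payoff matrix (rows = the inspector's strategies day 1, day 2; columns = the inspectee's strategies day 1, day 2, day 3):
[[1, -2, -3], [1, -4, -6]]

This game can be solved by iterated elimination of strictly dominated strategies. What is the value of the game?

-3

Column day 1 is strictly dominated by day 2 for the inspectee (-2<1, -4<1); eliminate day 1.
Row day 2 is strictly dominated by row day 1 (-2>-4, -3>-6); eliminate day 2.
Column day 2 is strictly dominated by day 3 for the inspectee (-3<-2); eliminate day 2.
Only (day 1, day 3) remains, with payoff -3.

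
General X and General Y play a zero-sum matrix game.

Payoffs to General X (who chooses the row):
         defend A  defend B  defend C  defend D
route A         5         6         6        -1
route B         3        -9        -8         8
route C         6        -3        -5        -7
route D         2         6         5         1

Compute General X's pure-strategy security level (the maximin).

1

The worst-case payoff for each row is route A: -1, route B: -9, route C: -7, route D: 1.
The best of these is 1.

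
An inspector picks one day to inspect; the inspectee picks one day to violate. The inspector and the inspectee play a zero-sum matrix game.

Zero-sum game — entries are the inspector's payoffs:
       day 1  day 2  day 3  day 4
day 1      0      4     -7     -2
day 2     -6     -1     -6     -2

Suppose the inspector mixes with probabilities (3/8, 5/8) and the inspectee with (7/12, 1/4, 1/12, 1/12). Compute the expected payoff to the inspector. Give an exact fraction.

-8/3

Against (7/12, 1/4, 1/12, 1/12), each row's expected payoff is day 1: 1/4; day 2: -53/12.
Taking the (3/8, 5/8)-weighted average: (3/8)·(1/4) + (5/8)·(-53/12) = -8/3.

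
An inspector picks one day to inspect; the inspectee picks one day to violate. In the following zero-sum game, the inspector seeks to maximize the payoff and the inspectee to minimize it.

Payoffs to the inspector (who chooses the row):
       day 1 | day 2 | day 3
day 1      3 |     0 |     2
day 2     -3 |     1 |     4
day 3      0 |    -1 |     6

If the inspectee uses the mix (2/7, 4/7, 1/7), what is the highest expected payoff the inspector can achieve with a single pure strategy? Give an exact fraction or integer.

8/7

day 1: (3)·(2/7) + (0)·(4/7) + (2)·(1/7) = 8/7.
day 2: (-3)·(2/7) + (1)·(4/7) + (4)·(1/7) = 2/7.
day 3: (0)·(2/7) + (-1)·(4/7) + (6)·(1/7) = 2/7.
The best pure response is day 1 with expected payoff 8/7.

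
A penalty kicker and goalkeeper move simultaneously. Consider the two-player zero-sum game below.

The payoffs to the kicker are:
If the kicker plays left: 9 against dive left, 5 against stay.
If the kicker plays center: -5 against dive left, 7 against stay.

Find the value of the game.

Row minima are 5 and -5, so the kicker's maximin is 5; column maxima are 9 and 7, so the goalkeeper's minimax is 7. These differ, so the equilibrium is in mixed strategies.
Let the kicker play left with probability p. The goalkeeper is indifferent when 9p − 5(1−p) = 5p + 7(1−p), giving p = 3/4.
Let the goalkeeper play dive left with probability q. The kicker is indifferent when 9q + 5(1−q) = −5q + 7(1−q), giving q = 1/8.
The value is 9·(1/8) + (5)·(7/8) = 11/2.

11/2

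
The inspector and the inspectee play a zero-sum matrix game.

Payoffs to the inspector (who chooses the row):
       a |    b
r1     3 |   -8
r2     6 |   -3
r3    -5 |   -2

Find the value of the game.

Row r1 is strictly dominated by row r2, so the inspector never plays it.
The remaining 2×2 game on (r2, r3) × (a, b) has no saddle point. Let the inspector play r2 with probability p; indifference gives 6p − 5(1−p) = −3p − 2(1−p), so p = 1/4.
Similarly the inspectee's optimal q on a is 1/12, and the value is 6·(1/12) + (-3)·(11/12) = -9/4.

-9/4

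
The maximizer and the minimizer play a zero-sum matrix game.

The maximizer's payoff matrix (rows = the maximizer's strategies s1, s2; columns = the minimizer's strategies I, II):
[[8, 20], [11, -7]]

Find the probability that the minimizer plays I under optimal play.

Row minima are 8 and -7, so the maximizer's maximin is 8; column maxima are 11 and 20, so the minimizer's minimax is 11. These differ, so the equilibrium is in mixed strategies.
Let the minimizer play I with probability q. The maximizer is indifferent when 8q + 20(1−q) = 11q − 7(1−q), giving q = 9/10.

9/10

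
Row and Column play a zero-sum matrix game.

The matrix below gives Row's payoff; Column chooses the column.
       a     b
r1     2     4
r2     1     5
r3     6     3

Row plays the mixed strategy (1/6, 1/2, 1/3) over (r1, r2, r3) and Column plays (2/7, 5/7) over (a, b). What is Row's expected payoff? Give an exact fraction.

53/14

Against (2/7, 5/7), each row's expected payoff is r1: 24/7; r2: 27/7; r3: 27/7.
Taking the (1/6, 1/2, 1/3)-weighted average: (1/6)·(24/7) + (1/2)·(27/7) + (1/3)·(27/7) = 53/14.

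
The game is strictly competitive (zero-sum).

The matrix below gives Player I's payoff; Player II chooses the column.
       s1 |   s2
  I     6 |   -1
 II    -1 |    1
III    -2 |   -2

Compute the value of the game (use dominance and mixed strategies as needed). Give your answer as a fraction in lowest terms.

Row III is strictly dominated by row II, so Player I never plays it.
The remaining 2×2 game on (I, II) × (s1, s2) has no saddle point. Let Player I play I with probability p; indifference gives 6p − (1−p) = −p + (1−p), so p = 2/9.
Similarly Player II's optimal q on s1 is 2/9, and the value is 6·(2/9) + (-1)·(7/9) = 5/9.

5/9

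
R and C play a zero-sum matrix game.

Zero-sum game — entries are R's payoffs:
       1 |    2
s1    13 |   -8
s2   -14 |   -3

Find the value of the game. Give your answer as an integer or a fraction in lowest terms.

-151/32

Row minima are -8 and -14, so R's maximin is -8; column maxima are 13 and -3, so C's minimax is -3. These differ, so the equilibrium is in mixed strategies.
Let R play s1 with probability p. C is indifferent when 13p − 14(1−p) = −8p − 3(1−p), giving p = 11/32.
Let C play 1 with probability q. R is indifferent when 13q − 8(1−q) = −14q − 3(1−q), giving q = 5/32.
The value is 13·(5/32) + (-8)·(27/32) = -151/32.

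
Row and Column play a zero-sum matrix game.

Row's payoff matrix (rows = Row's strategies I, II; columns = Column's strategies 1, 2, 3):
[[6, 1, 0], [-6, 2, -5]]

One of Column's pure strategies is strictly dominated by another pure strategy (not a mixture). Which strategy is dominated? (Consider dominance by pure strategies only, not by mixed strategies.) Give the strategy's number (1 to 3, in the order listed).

2

Column prefers columns that give Row less. Compare 2 with 3: 0 < 1, -5 < 2.
So 3 strictly dominates 2 for Column; 2 is strictly dominated.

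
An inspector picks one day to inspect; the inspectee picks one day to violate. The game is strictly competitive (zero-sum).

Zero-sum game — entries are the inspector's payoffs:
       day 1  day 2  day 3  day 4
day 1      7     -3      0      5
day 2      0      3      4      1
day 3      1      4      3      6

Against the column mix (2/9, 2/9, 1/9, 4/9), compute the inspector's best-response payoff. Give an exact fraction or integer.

day 1: (7)·(2/9) + (-3)·(2/9) + (0)·(1/9) + (5)·(4/9) = 28/9.
day 2: (0)·(2/9) + (3)·(2/9) + (4)·(1/9) + (1)·(4/9) = 14/9.
day 3: (1)·(2/9) + (4)·(2/9) + (3)·(1/9) + (6)·(4/9) = 37/9.
The best pure response is day 3 with expected payoff 37/9.

37/9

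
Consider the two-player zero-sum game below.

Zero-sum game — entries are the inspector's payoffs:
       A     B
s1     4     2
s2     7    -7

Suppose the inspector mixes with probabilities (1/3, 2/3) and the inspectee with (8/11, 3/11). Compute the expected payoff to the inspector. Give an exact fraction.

36/11

Against (8/11, 3/11), each row's expected payoff is s1: 38/11; s2: 35/11.
Taking the (1/3, 2/3)-weighted average: (1/3)·(38/11) + (2/3)·(35/11) = 36/11.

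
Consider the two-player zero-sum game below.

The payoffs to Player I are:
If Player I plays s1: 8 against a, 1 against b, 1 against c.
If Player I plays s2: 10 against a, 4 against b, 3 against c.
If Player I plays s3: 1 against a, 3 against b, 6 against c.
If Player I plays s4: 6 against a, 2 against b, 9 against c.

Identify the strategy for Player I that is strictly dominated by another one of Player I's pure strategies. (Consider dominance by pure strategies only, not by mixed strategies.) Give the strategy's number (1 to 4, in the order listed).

Compare s1 with s2: 10 > 8, 4 > 1, 3 > 1.
So s2 strictly dominates s1 for Player I; s1 is strictly dominated.

1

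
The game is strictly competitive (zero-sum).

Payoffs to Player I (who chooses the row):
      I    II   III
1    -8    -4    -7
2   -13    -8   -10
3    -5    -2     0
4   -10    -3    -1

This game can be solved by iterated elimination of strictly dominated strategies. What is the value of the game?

Column III is strictly dominated by I for Player II (-8<-7, -13<-10, -5<0, -10<-1); eliminate III.
Row 4 is strictly dominated by row 3 (-5>-10, -2>-3); eliminate 4.
Row 1 is strictly dominated by row 3 (-5>-8, -2>-4); eliminate 1.
Column II is strictly dominated by I for Player II (-13<-8, -5<-2); eliminate II.
Row 2 is strictly dominated by row 3 (-5>-13); eliminate 2.
Only (3, I) remains, with payoff -5.

-5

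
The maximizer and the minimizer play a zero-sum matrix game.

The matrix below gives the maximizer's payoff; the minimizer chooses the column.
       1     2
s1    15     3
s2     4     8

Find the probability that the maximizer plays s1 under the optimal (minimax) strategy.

Row minima are 3 and 4, so the maximizer's maximin is 4; column maxima are 15 and 8, so the minimizer's minimax is 8. These differ, so the equilibrium is in mixed strategies.
Let the maximizer play s1 with probability p. The minimizer is indifferent when 15p + 4(1−p) = 3p + 8(1−p), giving p = 1/4.

1/4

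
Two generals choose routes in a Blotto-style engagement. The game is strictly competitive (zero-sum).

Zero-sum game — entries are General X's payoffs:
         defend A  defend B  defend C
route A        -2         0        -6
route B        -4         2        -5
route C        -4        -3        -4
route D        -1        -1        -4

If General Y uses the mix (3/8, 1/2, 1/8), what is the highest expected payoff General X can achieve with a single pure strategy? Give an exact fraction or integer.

-9/8

route A: (-2)·(3/8) + (0)·(1/2) + (-6)·(1/8) = -3/2.
route B: (-4)·(3/8) + (2)·(1/2) + (-5)·(1/8) = -9/8.
route C: (-4)·(3/8) + (-3)·(1/2) + (-4)·(1/8) = -7/2.
route D: (-1)·(3/8) + (-1)·(1/2) + (-4)·(1/8) = -11/8.
The best pure response is route B with expected payoff -9/8.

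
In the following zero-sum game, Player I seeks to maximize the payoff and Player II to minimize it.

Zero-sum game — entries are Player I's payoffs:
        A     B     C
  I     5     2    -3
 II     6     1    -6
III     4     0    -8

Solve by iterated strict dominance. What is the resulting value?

Row III is strictly dominated by row I (5>4, 2>0, -3>-8); eliminate III.
Column A is strictly dominated by B for Player II (2<5, 1<6); eliminate A.
Column B is strictly dominated by C for Player II (-3<2, -6<1); eliminate B.
Row II is strictly dominated by row I (-3>-6); eliminate II.
Only (I, C) remains, with payoff -3.

-3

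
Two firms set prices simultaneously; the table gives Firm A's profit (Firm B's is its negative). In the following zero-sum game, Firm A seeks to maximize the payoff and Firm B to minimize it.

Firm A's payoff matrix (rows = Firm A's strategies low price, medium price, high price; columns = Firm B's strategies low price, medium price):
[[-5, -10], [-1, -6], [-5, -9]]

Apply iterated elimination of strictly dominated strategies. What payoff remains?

Row low price is strictly dominated by row medium price (-1>-5, -6>-10); eliminate low price.
Column low price is strictly dominated by medium price for Firm B (-6<-1, -9<-5); eliminate low price.
Row high price is strictly dominated by row medium price (-6>-9); eliminate high price.
Only (medium price, medium price) remains, with payoff -6.

-6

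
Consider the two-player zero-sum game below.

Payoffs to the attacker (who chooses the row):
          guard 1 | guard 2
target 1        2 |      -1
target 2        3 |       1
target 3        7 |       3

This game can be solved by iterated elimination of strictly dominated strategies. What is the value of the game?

Column guard 1 is strictly dominated by guard 2 for the defender (-1<2, 1<3, 3<7); eliminate guard 1.
Row target 1 is strictly dominated by row target 2 (1>-1); eliminate target 1.
Row target 2 is strictly dominated by row target 3 (3>1); eliminate target 2.
Only (target 3, guard 2) remains, with payoff 3.

3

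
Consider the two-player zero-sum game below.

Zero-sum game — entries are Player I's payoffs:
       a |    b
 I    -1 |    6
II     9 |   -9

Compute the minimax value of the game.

9/5

Row minima are -1 and -9, so Player I's maximin is -1; column maxima are 9 and 6, so Player II's minimax is 6. These differ, so the equilibrium is in mixed strategies.
Let Player I play I with probability p. Player II is indifferent when −p + 9(1−p) = 6p − 9(1−p), giving p = 18/25.
Let Player II play a with probability q. Player I is indifferent when −q + 6(1−q) = 9q − 9(1−q), giving q = 3/5.
The value is -1·(3/5) + (6)·(2/5) = 9/5.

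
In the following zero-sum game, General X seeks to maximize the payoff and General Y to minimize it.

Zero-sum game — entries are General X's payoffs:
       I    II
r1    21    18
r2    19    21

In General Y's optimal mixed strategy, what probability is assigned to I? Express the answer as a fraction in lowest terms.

3/5

Row minima are 18 and 19, so General X's maximin is 19; column maxima are 21 and 21, so General Y's minimax is 21. These differ, so the equilibrium is in mixed strategies.
Let General Y play I with probability q. General X is indifferent when 21q + 18(1−q) = 19q + 21(1−q), giving q = 3/5.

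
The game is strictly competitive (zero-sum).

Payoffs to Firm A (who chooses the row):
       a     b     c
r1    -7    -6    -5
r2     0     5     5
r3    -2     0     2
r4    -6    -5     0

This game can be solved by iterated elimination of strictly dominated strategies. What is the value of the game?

0

Column c is strictly dominated by a for Firm B (-7<-5, 0<5, -2<2, -6<0); eliminate c.
Column b is strictly dominated by a for Firm B (-7<-6, 0<5, -2<0, -6<-5); eliminate b.
Row r4 is strictly dominated by row r2 (0>-6); eliminate r4.
Row r3 is strictly dominated by row r2 (0>-2); eliminate r3.
Row r1 is strictly dominated by row r2 (0>-7); eliminate r1.
Only (r2, a) remains, with payoff 0.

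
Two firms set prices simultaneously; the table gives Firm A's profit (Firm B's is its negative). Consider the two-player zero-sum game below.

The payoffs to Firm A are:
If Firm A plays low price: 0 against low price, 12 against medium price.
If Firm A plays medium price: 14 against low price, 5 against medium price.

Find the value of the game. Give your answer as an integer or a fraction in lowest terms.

8

Row minima are 0 and 5, so Firm A's maximin is 5; column maxima are 14 and 12, so Firm B's minimax is 12. These differ, so the equilibrium is in mixed strategies.
Let Firm A play low price with probability p. Firm B is indifferent when 14(1−p) = 12p + 5(1−p), giving p = 3/7.
Let Firm B play low price with probability q. Firm A is indifferent when 12(1−q) = 14q + 5(1−q), giving q = 1/3.
The value is 0·(1/3) + (12)·(2/3) = 8.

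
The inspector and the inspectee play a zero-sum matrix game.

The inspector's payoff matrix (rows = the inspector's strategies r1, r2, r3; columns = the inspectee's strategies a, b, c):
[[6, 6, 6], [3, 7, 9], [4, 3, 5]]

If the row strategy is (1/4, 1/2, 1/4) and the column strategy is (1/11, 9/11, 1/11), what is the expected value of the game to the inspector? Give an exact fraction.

63/11

Against (1/11, 9/11, 1/11), each row's expected payoff is r1: 6; r2: 75/11; r3: 36/11.
Taking the (1/4, 1/2, 1/4)-weighted average: (1/4)·(6) + (1/2)·(75/11) + (1/4)·(36/11) = 63/11.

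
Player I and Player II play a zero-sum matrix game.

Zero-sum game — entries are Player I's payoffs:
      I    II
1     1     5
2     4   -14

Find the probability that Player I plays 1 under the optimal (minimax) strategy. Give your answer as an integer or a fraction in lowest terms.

9/11

Row minima are 1 and -14, so Player I's maximin is 1; column maxima are 4 and 5, so Player II's minimax is 4. These differ, so the equilibrium is in mixed strategies.
Let Player I play 1 with probability p. Player II is indifferent when p + 4(1−p) = 5p − 14(1−p), giving p = 9/11.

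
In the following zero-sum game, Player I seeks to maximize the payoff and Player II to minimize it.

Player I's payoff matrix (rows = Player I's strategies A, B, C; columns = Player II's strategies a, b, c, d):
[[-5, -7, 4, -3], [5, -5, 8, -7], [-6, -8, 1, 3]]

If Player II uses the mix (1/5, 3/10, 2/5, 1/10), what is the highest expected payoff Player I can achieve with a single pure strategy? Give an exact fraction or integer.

2

A: (-5)·(1/5) + (-7)·(3/10) + (4)·(2/5) + (-3)·(1/10) = -9/5.
B: (5)·(1/5) + (-5)·(3/10) + (8)·(2/5) + (-7)·(1/10) = 2.
C: (-6)·(1/5) + (-8)·(3/10) + (1)·(2/5) + (3)·(1/10) = -29/10.
The best pure response is B with expected payoff 2.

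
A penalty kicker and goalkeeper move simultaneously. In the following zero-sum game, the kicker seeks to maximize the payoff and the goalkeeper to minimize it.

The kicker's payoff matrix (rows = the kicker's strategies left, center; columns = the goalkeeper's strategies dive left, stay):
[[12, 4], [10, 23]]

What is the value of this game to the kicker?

Row minima are 4 and 10, so the kicker's maximin is 10; column maxima are 12 and 23, so the goalkeeper's minimax is 12. These differ, so the equilibrium is in mixed strategies.
Let the kicker play left with probability p. The goalkeeper is indifferent when 12p + 10(1−p) = 4p + 23(1−p), giving p = 13/21.
Let the goalkeeper play dive left with probability q. The kicker is indifferent when 12q + 4(1−q) = 10q + 23(1−q), giving q = 19/21.
The value is 12·(19/21) + (4)·(2/21) = 236/21.

236/21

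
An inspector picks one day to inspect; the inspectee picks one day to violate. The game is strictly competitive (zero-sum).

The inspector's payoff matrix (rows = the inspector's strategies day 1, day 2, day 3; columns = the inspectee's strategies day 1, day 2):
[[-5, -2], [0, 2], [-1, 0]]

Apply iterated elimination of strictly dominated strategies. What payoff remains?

Column day 2 is strictly dominated by day 1 for the inspectee (-5<-2, 0<2, -1<0); eliminate day 2.
Row day 3 is strictly dominated by row day 2 (0>-1); eliminate day 3.
Row day 1 is strictly dominated by row day 2 (0>-5); eliminate day 1.
Only (day 2, day 1) remains, with payoff 0.

0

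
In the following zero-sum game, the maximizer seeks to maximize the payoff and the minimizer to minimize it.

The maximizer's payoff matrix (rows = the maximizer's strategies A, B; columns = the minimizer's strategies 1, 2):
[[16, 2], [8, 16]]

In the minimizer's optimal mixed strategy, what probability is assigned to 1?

Row minima are 2 and 8, so the maximizer's maximin is 8; column maxima are 16 and 16, so the minimizer's minimax is 16. These differ, so the equilibrium is in mixed strategies.
Let the minimizer play 1 with probability q. The maximizer is indifferent when 16q + 2(1−q) = 8q + 16(1−q), giving q = 7/11.

7/11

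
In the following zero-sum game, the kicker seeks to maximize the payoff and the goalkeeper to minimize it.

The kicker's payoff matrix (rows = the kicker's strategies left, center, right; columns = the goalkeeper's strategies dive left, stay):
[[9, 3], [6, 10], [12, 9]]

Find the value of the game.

Row left is strictly dominated by row right, so the kicker never plays it.
The remaining 2×2 game on (center, right) × (dive left, stay) has no saddle point. Let the kicker play center with probability p; indifference gives 6p + 12(1−p) = 10p + 9(1−p), so p = 3/7.
Similarly the goalkeeper's optimal q on dive left is 1/7, and the value is 6·(1/7) + (10)·(6/7) = 66/7.

66/7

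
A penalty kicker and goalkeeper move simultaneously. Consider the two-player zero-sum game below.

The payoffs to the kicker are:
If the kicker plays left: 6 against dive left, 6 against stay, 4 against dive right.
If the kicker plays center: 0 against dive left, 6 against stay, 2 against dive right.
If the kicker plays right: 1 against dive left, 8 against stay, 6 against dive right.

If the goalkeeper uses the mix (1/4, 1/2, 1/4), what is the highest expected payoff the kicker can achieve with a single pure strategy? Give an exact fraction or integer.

23/4

left: (6)·(1/4) + (6)·(1/2) + (4)·(1/4) = 11/2.
center: (0)·(1/4) + (6)·(1/2) + (2)·(1/4) = 7/2.
right: (1)·(1/4) + (8)·(1/2) + (6)·(1/4) = 23/4.
The best pure response is right with expected payoff 23/4.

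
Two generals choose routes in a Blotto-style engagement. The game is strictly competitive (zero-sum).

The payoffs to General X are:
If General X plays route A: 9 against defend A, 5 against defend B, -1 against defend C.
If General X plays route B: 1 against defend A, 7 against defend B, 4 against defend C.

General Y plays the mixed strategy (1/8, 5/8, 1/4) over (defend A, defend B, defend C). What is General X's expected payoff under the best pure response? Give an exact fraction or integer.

11/2

route A: (9)·(1/8) + (5)·(5/8) + (-1)·(1/4) = 4.
route B: (1)·(1/8) + (7)·(5/8) + (4)·(1/4) = 11/2.
The best pure response is route B with expected payoff 11/2.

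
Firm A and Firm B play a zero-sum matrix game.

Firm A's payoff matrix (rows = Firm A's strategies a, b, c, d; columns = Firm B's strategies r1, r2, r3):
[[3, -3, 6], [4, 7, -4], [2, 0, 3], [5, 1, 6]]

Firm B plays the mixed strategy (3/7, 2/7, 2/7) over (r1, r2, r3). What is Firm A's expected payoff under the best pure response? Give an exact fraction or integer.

a: (3)·(3/7) + (-3)·(2/7) + (6)·(2/7) = 15/7.
b: (4)·(3/7) + (7)·(2/7) + (-4)·(2/7) = 18/7.
c: (2)·(3/7) + (0)·(2/7) + (3)·(2/7) = 12/7.
d: (5)·(3/7) + (1)·(2/7) + (6)·(2/7) = 29/7.
The best pure response is d with expected payoff 29/7.

29/7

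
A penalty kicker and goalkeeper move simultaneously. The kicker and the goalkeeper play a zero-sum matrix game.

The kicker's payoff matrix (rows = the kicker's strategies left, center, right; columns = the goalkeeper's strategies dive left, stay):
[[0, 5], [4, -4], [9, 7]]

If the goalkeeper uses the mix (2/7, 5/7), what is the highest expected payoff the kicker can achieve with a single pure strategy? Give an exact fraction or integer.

53/7

left: (0)·(2/7) + (5)·(5/7) = 25/7.
center: (4)·(2/7) + (-4)·(5/7) = -12/7.
right: (9)·(2/7) + (7)·(5/7) = 53/7.
The best pure response is right with expected payoff 53/7.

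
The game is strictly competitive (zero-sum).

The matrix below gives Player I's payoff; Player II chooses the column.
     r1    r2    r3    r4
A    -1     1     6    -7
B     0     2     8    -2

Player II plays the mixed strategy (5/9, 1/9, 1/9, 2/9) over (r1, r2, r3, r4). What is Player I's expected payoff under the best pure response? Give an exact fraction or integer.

2/3

A: (-1)·(5/9) + (1)·(1/9) + (6)·(1/9) + (-7)·(2/9) = -4/3.
B: (0)·(5/9) + (2)·(1/9) + (8)·(1/9) + (-2)·(2/9) = 2/3.
The best pure response is B with expected payoff 2/3.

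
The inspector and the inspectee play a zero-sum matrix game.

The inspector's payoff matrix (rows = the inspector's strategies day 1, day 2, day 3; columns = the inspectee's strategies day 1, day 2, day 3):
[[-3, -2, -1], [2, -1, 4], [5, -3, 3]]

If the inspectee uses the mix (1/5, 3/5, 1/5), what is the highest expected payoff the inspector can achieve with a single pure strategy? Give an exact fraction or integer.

day 1: (-3)·(1/5) + (-2)·(3/5) + (-1)·(1/5) = -2.
day 2: (2)·(1/5) + (-1)·(3/5) + (4)·(1/5) = 3/5.
day 3: (5)·(1/5) + (-3)·(3/5) + (3)·(1/5) = -1/5.
The best pure response is day 2 with expected payoff 3/5.

3/5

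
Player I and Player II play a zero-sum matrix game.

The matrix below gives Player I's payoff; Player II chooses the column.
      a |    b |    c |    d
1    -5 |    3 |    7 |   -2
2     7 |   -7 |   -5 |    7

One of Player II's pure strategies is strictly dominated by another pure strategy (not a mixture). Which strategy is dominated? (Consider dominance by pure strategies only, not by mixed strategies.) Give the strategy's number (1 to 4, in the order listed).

Player II prefers columns that give Player I less. Compare c with b: 3 < 7, -7 < -5.
So b strictly dominates c for Player II; c is strictly dominated.

3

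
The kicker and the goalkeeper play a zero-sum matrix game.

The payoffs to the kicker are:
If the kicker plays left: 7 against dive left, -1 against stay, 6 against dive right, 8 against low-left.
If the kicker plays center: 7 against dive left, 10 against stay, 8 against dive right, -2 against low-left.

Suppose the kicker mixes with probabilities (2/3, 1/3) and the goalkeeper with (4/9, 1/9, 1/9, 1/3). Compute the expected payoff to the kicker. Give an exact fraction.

154/27

Against (4/9, 1/9, 1/9, 1/3), each row's expected payoff is left: 19/3; center: 40/9.
Taking the (2/3, 1/3)-weighted average: (2/3)·(19/3) + (1/3)·(40/9) = 154/27.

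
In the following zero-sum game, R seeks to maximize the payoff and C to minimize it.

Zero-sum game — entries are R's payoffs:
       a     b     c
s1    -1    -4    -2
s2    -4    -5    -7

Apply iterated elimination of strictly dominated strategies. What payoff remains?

Row s2 is strictly dominated by row s1 (-1>-4, -4>-5, -2>-7); eliminate s2.
Column c is strictly dominated by b for C (-4<-2); eliminate c.
Column a is strictly dominated by b for C (-4<-1); eliminate a.
Only (s1, b) remains, with payoff -4.

-4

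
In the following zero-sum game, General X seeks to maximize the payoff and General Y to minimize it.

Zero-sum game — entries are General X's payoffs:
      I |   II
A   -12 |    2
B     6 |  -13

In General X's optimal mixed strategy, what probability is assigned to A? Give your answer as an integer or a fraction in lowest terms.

Row minima are -12 and -13, so General X's maximin is -12; column maxima are 6 and 2, so General Y's minimax is 2. These differ, so the equilibrium is in mixed strategies.
Let General X play A with probability p. General Y is indifferent when −12p + 6(1−p) = 2p − 13(1−p), giving p = 19/33.

19/33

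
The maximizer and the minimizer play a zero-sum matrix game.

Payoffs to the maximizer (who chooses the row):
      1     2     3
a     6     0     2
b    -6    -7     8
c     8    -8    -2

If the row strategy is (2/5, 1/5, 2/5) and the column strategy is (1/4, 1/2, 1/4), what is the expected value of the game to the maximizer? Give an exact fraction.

-4/5

Against (1/4, 1/2, 1/4), each row's expected payoff is a: 2; b: -3; c: -5/2.
Taking the (2/5, 1/5, 2/5)-weighted average: (2/5)·(2) + (1/5)·(-3) + (2/5)·(-5/2) = -4/5.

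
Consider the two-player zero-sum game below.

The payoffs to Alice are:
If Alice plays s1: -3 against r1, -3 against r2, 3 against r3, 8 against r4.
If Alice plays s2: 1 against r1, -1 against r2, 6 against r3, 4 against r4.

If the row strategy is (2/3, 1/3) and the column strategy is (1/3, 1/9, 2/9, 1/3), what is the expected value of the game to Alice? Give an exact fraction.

62/27

Against (1/3, 1/9, 2/9, 1/3), each row's expected payoff is s1: 2; s2: 26/9.
Taking the (2/3, 1/3)-weighted average: (2/3)·(2) + (1/3)·(26/9) = 62/27.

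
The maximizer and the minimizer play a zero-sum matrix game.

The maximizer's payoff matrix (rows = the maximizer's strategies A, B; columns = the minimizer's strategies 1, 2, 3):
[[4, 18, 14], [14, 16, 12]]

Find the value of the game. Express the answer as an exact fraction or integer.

Column 2 is strictly dominated by 3 for the minimizer (it gives the maximizer more in every row).
The remaining 2×2 game on (A, B) × (1, 3) has no saddle point. Let the maximizer play A with probability p; indifference gives 4p + 14(1−p) = 14p + 12(1−p), so p = 1/6.
Similarly the minimizer's optimal q on 1 is 1/6, and the value is 4·(1/6) + (14)·(5/6) = 37/3.

37/3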